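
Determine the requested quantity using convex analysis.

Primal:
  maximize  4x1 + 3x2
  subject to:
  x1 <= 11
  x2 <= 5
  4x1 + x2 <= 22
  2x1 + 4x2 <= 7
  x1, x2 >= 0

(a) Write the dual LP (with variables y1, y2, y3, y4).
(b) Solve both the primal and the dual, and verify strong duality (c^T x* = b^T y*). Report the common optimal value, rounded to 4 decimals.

The standard primal-dual pair for 'max c^T x s.t. A x <= b, x >= 0' is:
  Dual:  min b^T y  s.t.  A^T y >= c,  y >= 0.

So the dual LP is:
  minimize  11y1 + 5y2 + 22y3 + 7y4
  subject to:
    y1 + 4y3 + 2y4 >= 4
    y2 + y3 + 4y4 >= 3
    y1, y2, y3, y4 >= 0

Solving the primal: x* = (3.5, 0).
  primal value c^T x* = 14.
Solving the dual: y* = (0, 0, 0, 2).
  dual value b^T y* = 14.
Strong duality: c^T x* = b^T y*. Confirmed.

14


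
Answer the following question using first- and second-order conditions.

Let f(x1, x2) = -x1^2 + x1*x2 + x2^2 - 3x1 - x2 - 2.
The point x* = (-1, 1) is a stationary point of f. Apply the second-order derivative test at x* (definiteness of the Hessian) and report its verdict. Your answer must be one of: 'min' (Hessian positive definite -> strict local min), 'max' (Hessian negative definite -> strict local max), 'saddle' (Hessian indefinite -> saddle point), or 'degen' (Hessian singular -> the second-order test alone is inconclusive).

Compute the Hessian H = grad^2 f:
  H = [[-2, 1], [1, 2]]
Verify stationarity: grad f(x*) = H x* + g = (0, 0).
Eigenvalues of H: -2.2361, 2.2361.
Eigenvalues have mixed signs, so H is indefinite -> x* is a saddle point.

saddle


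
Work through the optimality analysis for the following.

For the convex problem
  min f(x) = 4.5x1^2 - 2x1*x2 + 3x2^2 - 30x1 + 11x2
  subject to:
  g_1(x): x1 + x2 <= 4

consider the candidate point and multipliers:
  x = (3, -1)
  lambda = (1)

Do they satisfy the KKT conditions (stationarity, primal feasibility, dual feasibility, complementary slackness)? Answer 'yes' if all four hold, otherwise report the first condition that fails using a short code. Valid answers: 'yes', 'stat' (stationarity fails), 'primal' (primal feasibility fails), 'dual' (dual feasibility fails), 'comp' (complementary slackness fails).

Gradient of f: grad f(x) = Q x + c = (-1, -1)
Constraint values g_i(x) = a_i^T x - b_i:
  g_1((3, -1)) = -2
Stationarity residual: grad f(x) + sum_i lambda_i a_i = (0, 0)
  -> stationarity OK
Primal feasibility (all g_i <= 0): OK
Dual feasibility (all lambda_i >= 0): OK
Complementary slackness (lambda_i * g_i(x) = 0 for all i): FAILS

Verdict: the first failing condition is complementary_slackness -> comp.

comp


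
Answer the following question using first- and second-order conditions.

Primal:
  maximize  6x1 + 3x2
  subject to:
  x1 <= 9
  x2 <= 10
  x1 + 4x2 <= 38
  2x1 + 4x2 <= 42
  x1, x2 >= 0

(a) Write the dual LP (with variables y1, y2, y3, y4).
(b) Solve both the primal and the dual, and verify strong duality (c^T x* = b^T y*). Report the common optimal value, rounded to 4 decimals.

The standard primal-dual pair for 'max c^T x s.t. A x <= b, x >= 0' is:
  Dual:  min b^T y  s.t.  A^T y >= c,  y >= 0.

So the dual LP is:
  minimize  9y1 + 10y2 + 38y3 + 42y4
  subject to:
    y1 + y3 + 2y4 >= 6
    y2 + 4y3 + 4y4 >= 3
    y1, y2, y3, y4 >= 0

Solving the primal: x* = (9, 6).
  primal value c^T x* = 72.
Solving the dual: y* = (4.5, 0, 0, 0.75).
  dual value b^T y* = 72.
Strong duality: c^T x* = b^T y*. Confirmed.

72


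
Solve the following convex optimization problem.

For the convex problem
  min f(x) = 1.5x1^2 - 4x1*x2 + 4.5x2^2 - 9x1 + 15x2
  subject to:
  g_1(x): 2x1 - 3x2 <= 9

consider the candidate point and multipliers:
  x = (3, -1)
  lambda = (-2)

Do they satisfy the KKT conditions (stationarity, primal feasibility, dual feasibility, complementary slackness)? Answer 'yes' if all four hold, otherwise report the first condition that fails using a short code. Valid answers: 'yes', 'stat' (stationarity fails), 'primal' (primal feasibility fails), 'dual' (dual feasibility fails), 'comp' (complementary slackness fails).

Gradient of f: grad f(x) = Q x + c = (4, -6)
Constraint values g_i(x) = a_i^T x - b_i:
  g_1((3, -1)) = 0
Stationarity residual: grad f(x) + sum_i lambda_i a_i = (0, 0)
  -> stationarity OK
Primal feasibility (all g_i <= 0): OK
Dual feasibility (all lambda_i >= 0): FAILS
Complementary slackness (lambda_i * g_i(x) = 0 for all i): OK

Verdict: the first failing condition is dual_feasibility -> dual.

dual


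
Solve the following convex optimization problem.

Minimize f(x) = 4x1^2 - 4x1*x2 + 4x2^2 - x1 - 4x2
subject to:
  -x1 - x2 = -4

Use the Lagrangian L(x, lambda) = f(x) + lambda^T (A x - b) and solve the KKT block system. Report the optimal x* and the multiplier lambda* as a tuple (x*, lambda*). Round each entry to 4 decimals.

Form the Lagrangian:
  L(x, lambda) = (1/2) x^T Q x + c^T x + lambda^T (A x - b)
Stationarity (grad_x L = 0): Q x + c + A^T lambda = 0.
Primal feasibility: A x = b.

This gives the KKT block system:
  [ Q   A^T ] [ x     ]   [-c ]
  [ A    0  ] [ lambda ] = [ b ]

Solving the linear system:
  x*      = (1.875, 2.125)
  lambda* = (5.5)
  f(x*)   = 5.8125

x* = (1.875, 2.125), lambda* = (5.5)


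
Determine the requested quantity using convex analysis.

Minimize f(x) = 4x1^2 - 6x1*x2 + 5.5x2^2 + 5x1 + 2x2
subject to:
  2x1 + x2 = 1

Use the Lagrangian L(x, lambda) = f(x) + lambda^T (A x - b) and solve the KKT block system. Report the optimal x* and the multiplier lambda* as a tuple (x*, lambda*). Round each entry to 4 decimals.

Form the Lagrangian:
  L(x, lambda) = (1/2) x^T Q x + c^T x + lambda^T (A x - b)
Stationarity (grad_x L = 0): Q x + c + A^T lambda = 0.
Primal feasibility: A x = b.

This gives the KKT block system:
  [ Q   A^T ] [ x     ]   [-c ]
  [ A    0  ] [ lambda ] = [ b ]

Solving the linear system:
  x*      = (0.3553, 0.2895)
  lambda* = (-3.0526)
  f(x*)   = 2.7039

x* = (0.3553, 0.2895), lambda* = (-3.0526)


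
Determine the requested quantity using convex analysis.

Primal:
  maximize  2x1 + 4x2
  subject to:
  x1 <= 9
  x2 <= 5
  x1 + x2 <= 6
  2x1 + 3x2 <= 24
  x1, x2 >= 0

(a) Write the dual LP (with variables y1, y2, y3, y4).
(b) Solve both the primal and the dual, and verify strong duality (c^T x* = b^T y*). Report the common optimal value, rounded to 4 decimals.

The standard primal-dual pair for 'max c^T x s.t. A x <= b, x >= 0' is:
  Dual:  min b^T y  s.t.  A^T y >= c,  y >= 0.

So the dual LP is:
  minimize  9y1 + 5y2 + 6y3 + 24y4
  subject to:
    y1 + y3 + 2y4 >= 2
    y2 + y3 + 3y4 >= 4
    y1, y2, y3, y4 >= 0

Solving the primal: x* = (1, 5).
  primal value c^T x* = 22.
Solving the dual: y* = (0, 2, 2, 0).
  dual value b^T y* = 22.
Strong duality: c^T x* = b^T y*. Confirmed.

22


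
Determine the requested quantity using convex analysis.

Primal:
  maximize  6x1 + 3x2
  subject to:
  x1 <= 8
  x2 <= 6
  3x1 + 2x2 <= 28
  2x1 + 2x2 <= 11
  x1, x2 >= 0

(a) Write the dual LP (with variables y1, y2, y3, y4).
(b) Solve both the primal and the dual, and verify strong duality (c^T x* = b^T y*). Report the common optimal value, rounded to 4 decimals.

The standard primal-dual pair for 'max c^T x s.t. A x <= b, x >= 0' is:
  Dual:  min b^T y  s.t.  A^T y >= c,  y >= 0.

So the dual LP is:
  minimize  8y1 + 6y2 + 28y3 + 11y4
  subject to:
    y1 + 3y3 + 2y4 >= 6
    y2 + 2y3 + 2y4 >= 3
    y1, y2, y3, y4 >= 0

Solving the primal: x* = (5.5, 0).
  primal value c^T x* = 33.
Solving the dual: y* = (0, 0, 0, 3).
  dual value b^T y* = 33.
Strong duality: c^T x* = b^T y*. Confirmed.

33


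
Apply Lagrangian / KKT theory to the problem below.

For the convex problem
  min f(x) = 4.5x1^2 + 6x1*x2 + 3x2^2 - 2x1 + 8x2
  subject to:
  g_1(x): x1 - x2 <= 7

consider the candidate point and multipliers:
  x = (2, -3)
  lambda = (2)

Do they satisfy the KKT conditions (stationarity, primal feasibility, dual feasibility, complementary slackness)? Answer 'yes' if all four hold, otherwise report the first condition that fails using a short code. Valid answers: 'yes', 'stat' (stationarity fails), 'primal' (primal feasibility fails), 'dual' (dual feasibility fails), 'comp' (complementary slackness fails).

Gradient of f: grad f(x) = Q x + c = (-2, 2)
Constraint values g_i(x) = a_i^T x - b_i:
  g_1((2, -3)) = -2
Stationarity residual: grad f(x) + sum_i lambda_i a_i = (0, 0)
  -> stationarity OK
Primal feasibility (all g_i <= 0): OK
Dual feasibility (all lambda_i >= 0): OK
Complementary slackness (lambda_i * g_i(x) = 0 for all i): FAILS

Verdict: the first failing condition is complementary_slackness -> comp.

comp


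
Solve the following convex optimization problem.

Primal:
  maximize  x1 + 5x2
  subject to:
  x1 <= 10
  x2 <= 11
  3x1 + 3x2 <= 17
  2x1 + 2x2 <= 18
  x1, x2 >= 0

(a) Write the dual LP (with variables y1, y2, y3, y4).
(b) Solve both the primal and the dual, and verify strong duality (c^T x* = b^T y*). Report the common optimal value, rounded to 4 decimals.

The standard primal-dual pair for 'max c^T x s.t. A x <= b, x >= 0' is:
  Dual:  min b^T y  s.t.  A^T y >= c,  y >= 0.

So the dual LP is:
  minimize  10y1 + 11y2 + 17y3 + 18y4
  subject to:
    y1 + 3y3 + 2y4 >= 1
    y2 + 3y3 + 2y4 >= 5
    y1, y2, y3, y4 >= 0

Solving the primal: x* = (0, 5.6667).
  primal value c^T x* = 28.3333.
Solving the dual: y* = (0, 0, 1.6667, 0).
  dual value b^T y* = 28.3333.
Strong duality: c^T x* = b^T y*. Confirmed.

28.3333


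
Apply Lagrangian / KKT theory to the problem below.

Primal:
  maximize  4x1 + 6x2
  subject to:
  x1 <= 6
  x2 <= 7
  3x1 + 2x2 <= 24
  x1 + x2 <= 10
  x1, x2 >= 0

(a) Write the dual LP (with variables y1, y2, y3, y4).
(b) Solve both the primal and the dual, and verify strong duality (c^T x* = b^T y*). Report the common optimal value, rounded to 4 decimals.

The standard primal-dual pair for 'max c^T x s.t. A x <= b, x >= 0' is:
  Dual:  min b^T y  s.t.  A^T y >= c,  y >= 0.

So the dual LP is:
  minimize  6y1 + 7y2 + 24y3 + 10y4
  subject to:
    y1 + 3y3 + y4 >= 4
    y2 + 2y3 + y4 >= 6
    y1, y2, y3, y4 >= 0

Solving the primal: x* = (3, 7).
  primal value c^T x* = 54.
Solving the dual: y* = (0, 2, 0, 4).
  dual value b^T y* = 54.
Strong duality: c^T x* = b^T y*. Confirmed.

54


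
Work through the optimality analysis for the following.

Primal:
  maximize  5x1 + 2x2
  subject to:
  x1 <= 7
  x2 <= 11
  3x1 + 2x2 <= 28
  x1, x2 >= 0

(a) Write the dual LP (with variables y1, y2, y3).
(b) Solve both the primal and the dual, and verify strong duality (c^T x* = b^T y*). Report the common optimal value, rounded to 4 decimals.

The standard primal-dual pair for 'max c^T x s.t. A x <= b, x >= 0' is:
  Dual:  min b^T y  s.t.  A^T y >= c,  y >= 0.

So the dual LP is:
  minimize  7y1 + 11y2 + 28y3
  subject to:
    y1 + 3y3 >= 5
    y2 + 2y3 >= 2
    y1, y2, y3 >= 0

Solving the primal: x* = (7, 3.5).
  primal value c^T x* = 42.
Solving the dual: y* = (2, 0, 1).
  dual value b^T y* = 42.
Strong duality: c^T x* = b^T y*. Confirmed.

42


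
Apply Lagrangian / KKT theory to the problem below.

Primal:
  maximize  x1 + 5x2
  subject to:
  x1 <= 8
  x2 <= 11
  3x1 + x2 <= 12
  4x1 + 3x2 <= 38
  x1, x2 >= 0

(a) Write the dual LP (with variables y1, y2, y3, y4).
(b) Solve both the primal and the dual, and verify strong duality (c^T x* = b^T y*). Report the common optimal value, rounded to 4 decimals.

The standard primal-dual pair for 'max c^T x s.t. A x <= b, x >= 0' is:
  Dual:  min b^T y  s.t.  A^T y >= c,  y >= 0.

So the dual LP is:
  minimize  8y1 + 11y2 + 12y3 + 38y4
  subject to:
    y1 + 3y3 + 4y4 >= 1
    y2 + y3 + 3y4 >= 5
    y1, y2, y3, y4 >= 0

Solving the primal: x* = (0.3333, 11).
  primal value c^T x* = 55.3333.
Solving the dual: y* = (0, 4.6667, 0.3333, 0).
  dual value b^T y* = 55.3333.
Strong duality: c^T x* = b^T y*. Confirmed.

55.3333


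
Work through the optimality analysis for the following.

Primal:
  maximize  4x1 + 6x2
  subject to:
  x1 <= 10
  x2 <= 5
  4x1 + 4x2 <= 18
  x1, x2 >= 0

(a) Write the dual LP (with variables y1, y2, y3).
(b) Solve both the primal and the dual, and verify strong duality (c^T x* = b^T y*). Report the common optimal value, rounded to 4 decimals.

The standard primal-dual pair for 'max c^T x s.t. A x <= b, x >= 0' is:
  Dual:  min b^T y  s.t.  A^T y >= c,  y >= 0.

So the dual LP is:
  minimize  10y1 + 5y2 + 18y3
  subject to:
    y1 + 4y3 >= 4
    y2 + 4y3 >= 6
    y1, y2, y3 >= 0

Solving the primal: x* = (0, 4.5).
  primal value c^T x* = 27.
Solving the dual: y* = (0, 0, 1.5).
  dual value b^T y* = 27.
Strong duality: c^T x* = b^T y*. Confirmed.

27


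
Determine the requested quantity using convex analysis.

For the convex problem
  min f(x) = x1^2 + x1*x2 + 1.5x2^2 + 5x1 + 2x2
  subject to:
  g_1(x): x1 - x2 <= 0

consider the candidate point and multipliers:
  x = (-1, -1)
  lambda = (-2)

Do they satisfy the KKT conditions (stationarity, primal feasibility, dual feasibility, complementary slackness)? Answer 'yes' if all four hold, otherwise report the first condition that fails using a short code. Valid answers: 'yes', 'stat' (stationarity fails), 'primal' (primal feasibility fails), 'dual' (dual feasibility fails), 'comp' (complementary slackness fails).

Gradient of f: grad f(x) = Q x + c = (2, -2)
Constraint values g_i(x) = a_i^T x - b_i:
  g_1((-1, -1)) = 0
Stationarity residual: grad f(x) + sum_i lambda_i a_i = (0, 0)
  -> stationarity OK
Primal feasibility (all g_i <= 0): OK
Dual feasibility (all lambda_i >= 0): FAILS
Complementary slackness (lambda_i * g_i(x) = 0 for all i): OK

Verdict: the first failing condition is dual_feasibility -> dual.

dual


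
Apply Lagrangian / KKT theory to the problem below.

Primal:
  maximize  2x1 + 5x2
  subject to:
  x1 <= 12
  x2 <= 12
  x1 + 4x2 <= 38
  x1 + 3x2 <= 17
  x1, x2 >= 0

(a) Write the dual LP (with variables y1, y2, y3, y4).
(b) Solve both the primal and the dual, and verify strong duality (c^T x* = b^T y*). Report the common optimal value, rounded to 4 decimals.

The standard primal-dual pair for 'max c^T x s.t. A x <= b, x >= 0' is:
  Dual:  min b^T y  s.t.  A^T y >= c,  y >= 0.

So the dual LP is:
  minimize  12y1 + 12y2 + 38y3 + 17y4
  subject to:
    y1 + y3 + y4 >= 2
    y2 + 4y3 + 3y4 >= 5
    y1, y2, y3, y4 >= 0

Solving the primal: x* = (12, 1.6667).
  primal value c^T x* = 32.3333.
Solving the dual: y* = (0.3333, 0, 0, 1.6667).
  dual value b^T y* = 32.3333.
Strong duality: c^T x* = b^T y*. Confirmed.

32.3333


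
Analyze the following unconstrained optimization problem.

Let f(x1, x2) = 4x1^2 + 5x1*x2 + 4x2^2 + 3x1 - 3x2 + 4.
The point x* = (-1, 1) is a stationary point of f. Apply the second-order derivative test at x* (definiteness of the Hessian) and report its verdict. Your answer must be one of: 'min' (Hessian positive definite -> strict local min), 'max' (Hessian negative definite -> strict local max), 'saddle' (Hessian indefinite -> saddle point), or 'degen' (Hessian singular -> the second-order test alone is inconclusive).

Compute the Hessian H = grad^2 f:
  H = [[8, 5], [5, 8]]
Verify stationarity: grad f(x*) = H x* + g = (0, 0).
Eigenvalues of H: 3, 13.
Both eigenvalues > 0, so H is positive definite -> x* is a strict local min.

min


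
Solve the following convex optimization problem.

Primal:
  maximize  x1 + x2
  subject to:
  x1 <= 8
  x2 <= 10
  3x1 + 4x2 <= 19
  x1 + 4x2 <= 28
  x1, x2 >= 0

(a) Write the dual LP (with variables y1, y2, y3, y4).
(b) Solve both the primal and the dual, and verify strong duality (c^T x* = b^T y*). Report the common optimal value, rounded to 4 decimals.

The standard primal-dual pair for 'max c^T x s.t. A x <= b, x >= 0' is:
  Dual:  min b^T y  s.t.  A^T y >= c,  y >= 0.

So the dual LP is:
  minimize  8y1 + 10y2 + 19y3 + 28y4
  subject to:
    y1 + 3y3 + y4 >= 1
    y2 + 4y3 + 4y4 >= 1
    y1, y2, y3, y4 >= 0

Solving the primal: x* = (6.3333, 0).
  primal value c^T x* = 6.3333.
Solving the dual: y* = (0, 0, 0.3333, 0).
  dual value b^T y* = 6.3333.
Strong duality: c^T x* = b^T y*. Confirmed.

6.3333


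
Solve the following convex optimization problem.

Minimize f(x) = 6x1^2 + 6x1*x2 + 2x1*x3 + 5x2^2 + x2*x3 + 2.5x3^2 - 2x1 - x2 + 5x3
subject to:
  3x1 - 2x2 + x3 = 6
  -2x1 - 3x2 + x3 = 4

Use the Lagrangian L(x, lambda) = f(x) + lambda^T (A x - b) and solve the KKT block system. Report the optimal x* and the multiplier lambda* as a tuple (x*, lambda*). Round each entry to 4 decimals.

Form the Lagrangian:
  L(x, lambda) = (1/2) x^T Q x + c^T x + lambda^T (A x - b)
Stationarity (grad_x L = 0): Q x + c + A^T lambda = 0.
Primal feasibility: A x = b.

This gives the KKT block system:
  [ Q   A^T ] [ x     ]   [-c ]
  [ A    0  ] [ lambda ] = [ b ]

Solving the linear system:
  x*      = (0.7609, -1.8044, 0.1084)
  lambda* = (-1.408, -3.8516)
  f(x*)   = 12.3396

x* = (0.7609, -1.8044, 0.1084), lambda* = (-1.408, -3.8516)


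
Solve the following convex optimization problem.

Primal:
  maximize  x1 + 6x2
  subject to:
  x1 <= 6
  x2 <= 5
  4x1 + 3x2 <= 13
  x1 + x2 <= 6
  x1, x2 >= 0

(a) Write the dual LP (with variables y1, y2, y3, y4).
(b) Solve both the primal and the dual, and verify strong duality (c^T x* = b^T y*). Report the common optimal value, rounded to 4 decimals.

The standard primal-dual pair for 'max c^T x s.t. A x <= b, x >= 0' is:
  Dual:  min b^T y  s.t.  A^T y >= c,  y >= 0.

So the dual LP is:
  minimize  6y1 + 5y2 + 13y3 + 6y4
  subject to:
    y1 + 4y3 + y4 >= 1
    y2 + 3y3 + y4 >= 6
    y1, y2, y3, y4 >= 0

Solving the primal: x* = (0, 4.3333).
  primal value c^T x* = 26.
Solving the dual: y* = (0, 0, 2, 0).
  dual value b^T y* = 26.
Strong duality: c^T x* = b^T y*. Confirmed.

26


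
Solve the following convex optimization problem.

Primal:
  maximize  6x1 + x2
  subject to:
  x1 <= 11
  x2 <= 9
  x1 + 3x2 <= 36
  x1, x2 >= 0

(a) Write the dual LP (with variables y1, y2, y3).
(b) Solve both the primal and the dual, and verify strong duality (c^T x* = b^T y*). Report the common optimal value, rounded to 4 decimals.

The standard primal-dual pair for 'max c^T x s.t. A x <= b, x >= 0' is:
  Dual:  min b^T y  s.t.  A^T y >= c,  y >= 0.

So the dual LP is:
  minimize  11y1 + 9y2 + 36y3
  subject to:
    y1 + y3 >= 6
    y2 + 3y3 >= 1
    y1, y2, y3 >= 0

Solving the primal: x* = (11, 8.3333).
  primal value c^T x* = 74.3333.
Solving the dual: y* = (5.6667, 0, 0.3333).
  dual value b^T y* = 74.3333.
Strong duality: c^T x* = b^T y*. Confirmed.

74.3333


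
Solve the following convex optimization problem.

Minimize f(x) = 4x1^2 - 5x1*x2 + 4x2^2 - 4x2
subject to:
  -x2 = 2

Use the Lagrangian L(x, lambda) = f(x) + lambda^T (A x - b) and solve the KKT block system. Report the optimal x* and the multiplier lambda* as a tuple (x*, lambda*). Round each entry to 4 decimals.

Form the Lagrangian:
  L(x, lambda) = (1/2) x^T Q x + c^T x + lambda^T (A x - b)
Stationarity (grad_x L = 0): Q x + c + A^T lambda = 0.
Primal feasibility: A x = b.

This gives the KKT block system:
  [ Q   A^T ] [ x     ]   [-c ]
  [ A    0  ] [ lambda ] = [ b ]

Solving the linear system:
  x*      = (-1.25, -2)
  lambda* = (-13.75)
  f(x*)   = 17.75

x* = (-1.25, -2), lambda* = (-13.75)


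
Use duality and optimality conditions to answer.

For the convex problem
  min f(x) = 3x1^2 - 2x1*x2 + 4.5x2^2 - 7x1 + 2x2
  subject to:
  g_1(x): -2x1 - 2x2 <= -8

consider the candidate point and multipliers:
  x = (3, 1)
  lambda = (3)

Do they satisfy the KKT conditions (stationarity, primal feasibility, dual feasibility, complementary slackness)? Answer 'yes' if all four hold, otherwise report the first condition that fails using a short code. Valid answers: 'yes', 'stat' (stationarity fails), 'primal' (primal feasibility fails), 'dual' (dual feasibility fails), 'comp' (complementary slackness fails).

Gradient of f: grad f(x) = Q x + c = (9, 5)
Constraint values g_i(x) = a_i^T x - b_i:
  g_1((3, 1)) = 0
Stationarity residual: grad f(x) + sum_i lambda_i a_i = (3, -1)
  -> stationarity FAILS
Primal feasibility (all g_i <= 0): OK
Dual feasibility (all lambda_i >= 0): OK
Complementary slackness (lambda_i * g_i(x) = 0 for all i): OK

Verdict: the first failing condition is stationarity -> stat.

stat


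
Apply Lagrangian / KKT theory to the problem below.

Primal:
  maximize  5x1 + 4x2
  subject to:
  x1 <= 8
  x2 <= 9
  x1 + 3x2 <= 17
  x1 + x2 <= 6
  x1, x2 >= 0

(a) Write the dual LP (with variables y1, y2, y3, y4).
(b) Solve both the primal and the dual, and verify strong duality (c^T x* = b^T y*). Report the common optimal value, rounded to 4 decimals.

The standard primal-dual pair for 'max c^T x s.t. A x <= b, x >= 0' is:
  Dual:  min b^T y  s.t.  A^T y >= c,  y >= 0.

So the dual LP is:
  minimize  8y1 + 9y2 + 17y3 + 6y4
  subject to:
    y1 + y3 + y4 >= 5
    y2 + 3y3 + y4 >= 4
    y1, y2, y3, y4 >= 0

Solving the primal: x* = (6, 0).
  primal value c^T x* = 30.
Solving the dual: y* = (0, 0, 0, 5).
  dual value b^T y* = 30.
Strong duality: c^T x* = b^T y*. Confirmed.

30


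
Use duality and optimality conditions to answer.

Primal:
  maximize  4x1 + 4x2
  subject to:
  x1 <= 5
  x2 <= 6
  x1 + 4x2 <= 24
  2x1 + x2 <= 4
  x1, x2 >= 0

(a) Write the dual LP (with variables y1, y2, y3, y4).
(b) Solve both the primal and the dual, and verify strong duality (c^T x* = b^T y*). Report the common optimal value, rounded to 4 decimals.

The standard primal-dual pair for 'max c^T x s.t. A x <= b, x >= 0' is:
  Dual:  min b^T y  s.t.  A^T y >= c,  y >= 0.

So the dual LP is:
  minimize  5y1 + 6y2 + 24y3 + 4y4
  subject to:
    y1 + y3 + 2y4 >= 4
    y2 + 4y3 + y4 >= 4
    y1, y2, y3, y4 >= 0

Solving the primal: x* = (0, 4).
  primal value c^T x* = 16.
Solving the dual: y* = (0, 0, 0, 4).
  dual value b^T y* = 16.
Strong duality: c^T x* = b^T y*. Confirmed.

16


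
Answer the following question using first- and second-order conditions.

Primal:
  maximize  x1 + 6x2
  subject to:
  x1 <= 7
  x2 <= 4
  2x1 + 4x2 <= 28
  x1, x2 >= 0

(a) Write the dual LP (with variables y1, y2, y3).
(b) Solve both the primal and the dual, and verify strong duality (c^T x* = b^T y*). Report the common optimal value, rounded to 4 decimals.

The standard primal-dual pair for 'max c^T x s.t. A x <= b, x >= 0' is:
  Dual:  min b^T y  s.t.  A^T y >= c,  y >= 0.

So the dual LP is:
  minimize  7y1 + 4y2 + 28y3
  subject to:
    y1 + 2y3 >= 1
    y2 + 4y3 >= 6
    y1, y2, y3 >= 0

Solving the primal: x* = (6, 4).
  primal value c^T x* = 30.
Solving the dual: y* = (0, 4, 0.5).
  dual value b^T y* = 30.
Strong duality: c^T x* = b^T y*. Confirmed.

30


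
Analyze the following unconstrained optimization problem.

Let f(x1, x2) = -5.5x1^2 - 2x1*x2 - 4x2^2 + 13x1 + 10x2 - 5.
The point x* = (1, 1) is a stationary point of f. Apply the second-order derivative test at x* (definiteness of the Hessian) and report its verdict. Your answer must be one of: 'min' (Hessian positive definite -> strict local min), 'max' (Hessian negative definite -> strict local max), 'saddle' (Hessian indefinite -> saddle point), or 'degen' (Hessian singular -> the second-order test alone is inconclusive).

Compute the Hessian H = grad^2 f:
  H = [[-11, -2], [-2, -8]]
Verify stationarity: grad f(x*) = H x* + g = (0, 0).
Eigenvalues of H: -12, -7.
Both eigenvalues < 0, so H is negative definite -> x* is a strict local max.

max


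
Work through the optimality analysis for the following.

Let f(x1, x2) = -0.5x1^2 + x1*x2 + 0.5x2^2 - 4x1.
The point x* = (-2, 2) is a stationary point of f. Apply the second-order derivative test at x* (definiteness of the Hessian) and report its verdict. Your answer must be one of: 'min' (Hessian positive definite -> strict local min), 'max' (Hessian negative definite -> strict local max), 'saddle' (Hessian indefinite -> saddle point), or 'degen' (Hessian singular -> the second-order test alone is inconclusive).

Compute the Hessian H = grad^2 f:
  H = [[-1, 1], [1, 1]]
Verify stationarity: grad f(x*) = H x* + g = (0, 0).
Eigenvalues of H: -1.4142, 1.4142.
Eigenvalues have mixed signs, so H is indefinite -> x* is a saddle point.

saddle


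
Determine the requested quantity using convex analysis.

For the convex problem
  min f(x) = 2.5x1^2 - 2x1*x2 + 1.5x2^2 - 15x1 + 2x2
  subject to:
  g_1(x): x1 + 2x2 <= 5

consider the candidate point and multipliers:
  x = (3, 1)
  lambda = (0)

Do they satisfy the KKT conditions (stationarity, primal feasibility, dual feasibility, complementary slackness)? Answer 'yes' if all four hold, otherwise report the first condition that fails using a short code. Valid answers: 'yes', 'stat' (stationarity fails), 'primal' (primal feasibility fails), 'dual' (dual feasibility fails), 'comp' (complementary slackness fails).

Gradient of f: grad f(x) = Q x + c = (-2, -1)
Constraint values g_i(x) = a_i^T x - b_i:
  g_1((3, 1)) = 0
Stationarity residual: grad f(x) + sum_i lambda_i a_i = (-2, -1)
  -> stationarity FAILS
Primal feasibility (all g_i <= 0): OK
Dual feasibility (all lambda_i >= 0): OK
Complementary slackness (lambda_i * g_i(x) = 0 for all i): OK

Verdict: the first failing condition is stationarity -> stat.

stat


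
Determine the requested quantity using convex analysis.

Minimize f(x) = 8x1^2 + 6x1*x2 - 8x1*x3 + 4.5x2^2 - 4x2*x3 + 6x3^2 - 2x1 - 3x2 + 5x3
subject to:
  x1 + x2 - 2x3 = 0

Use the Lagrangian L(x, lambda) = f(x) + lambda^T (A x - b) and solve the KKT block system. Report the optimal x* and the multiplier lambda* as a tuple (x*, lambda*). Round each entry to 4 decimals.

Form the Lagrangian:
  L(x, lambda) = (1/2) x^T Q x + c^T x + lambda^T (A x - b)
Stationarity (grad_x L = 0): Q x + c + A^T lambda = 0.
Primal feasibility: A x = b.

This gives the KKT block system:
  [ Q   A^T ] [ x     ]   [-c ]
  [ A    0  ] [ lambda ] = [ b ]

Solving the linear system:
  x*      = (-0.0696, 0.0886, 0.0095)
  lambda* = (2.6582)
  f(x*)   = -0.0396

x* = (-0.0696, 0.0886, 0.0095), lambda* = (2.6582)


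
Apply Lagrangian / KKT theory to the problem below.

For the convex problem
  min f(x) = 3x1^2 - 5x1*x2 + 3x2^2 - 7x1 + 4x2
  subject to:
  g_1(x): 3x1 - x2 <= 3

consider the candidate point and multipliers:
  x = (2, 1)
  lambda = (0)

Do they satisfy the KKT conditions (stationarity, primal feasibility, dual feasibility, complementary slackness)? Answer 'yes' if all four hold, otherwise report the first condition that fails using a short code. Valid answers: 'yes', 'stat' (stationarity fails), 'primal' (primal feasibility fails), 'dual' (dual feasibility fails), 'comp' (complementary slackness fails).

Gradient of f: grad f(x) = Q x + c = (0, 0)
Constraint values g_i(x) = a_i^T x - b_i:
  g_1((2, 1)) = 2
Stationarity residual: grad f(x) + sum_i lambda_i a_i = (0, 0)
  -> stationarity OK
Primal feasibility (all g_i <= 0): FAILS
Dual feasibility (all lambda_i >= 0): OK
Complementary slackness (lambda_i * g_i(x) = 0 for all i): OK

Verdict: the first failing condition is primal_feasibility -> primal.

primal


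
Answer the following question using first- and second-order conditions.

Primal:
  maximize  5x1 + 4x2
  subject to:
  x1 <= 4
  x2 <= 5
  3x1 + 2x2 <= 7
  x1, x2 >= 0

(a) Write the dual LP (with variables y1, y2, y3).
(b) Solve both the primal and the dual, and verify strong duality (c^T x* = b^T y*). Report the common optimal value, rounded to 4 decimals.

The standard primal-dual pair for 'max c^T x s.t. A x <= b, x >= 0' is:
  Dual:  min b^T y  s.t.  A^T y >= c,  y >= 0.

So the dual LP is:
  minimize  4y1 + 5y2 + 7y3
  subject to:
    y1 + 3y3 >= 5
    y2 + 2y3 >= 4
    y1, y2, y3 >= 0

Solving the primal: x* = (0, 3.5).
  primal value c^T x* = 14.
Solving the dual: y* = (0, 0, 2).
  dual value b^T y* = 14.
Strong duality: c^T x* = b^T y*. Confirmed.

14


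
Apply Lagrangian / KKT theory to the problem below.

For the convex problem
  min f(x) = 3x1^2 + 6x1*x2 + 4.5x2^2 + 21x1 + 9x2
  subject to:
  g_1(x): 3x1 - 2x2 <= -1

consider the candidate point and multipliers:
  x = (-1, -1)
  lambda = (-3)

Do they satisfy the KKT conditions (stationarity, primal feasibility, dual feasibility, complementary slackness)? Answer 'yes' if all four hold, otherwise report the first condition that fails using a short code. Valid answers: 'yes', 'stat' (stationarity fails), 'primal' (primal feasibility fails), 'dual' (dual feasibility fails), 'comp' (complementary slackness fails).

Gradient of f: grad f(x) = Q x + c = (9, -6)
Constraint values g_i(x) = a_i^T x - b_i:
  g_1((-1, -1)) = 0
Stationarity residual: grad f(x) + sum_i lambda_i a_i = (0, 0)
  -> stationarity OK
Primal feasibility (all g_i <= 0): OK
Dual feasibility (all lambda_i >= 0): FAILS
Complementary slackness (lambda_i * g_i(x) = 0 for all i): OK

Verdict: the first failing condition is dual_feasibility -> dual.

dual


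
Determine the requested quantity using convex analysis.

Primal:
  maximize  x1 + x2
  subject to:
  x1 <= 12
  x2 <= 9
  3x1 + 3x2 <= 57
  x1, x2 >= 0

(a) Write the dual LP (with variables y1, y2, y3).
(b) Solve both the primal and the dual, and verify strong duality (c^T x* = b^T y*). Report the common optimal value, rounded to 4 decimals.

The standard primal-dual pair for 'max c^T x s.t. A x <= b, x >= 0' is:
  Dual:  min b^T y  s.t.  A^T y >= c,  y >= 0.

So the dual LP is:
  minimize  12y1 + 9y2 + 57y3
  subject to:
    y1 + 3y3 >= 1
    y2 + 3y3 >= 1
    y1, y2, y3 >= 0

Solving the primal: x* = (10, 9).
  primal value c^T x* = 19.
Solving the dual: y* = (0, 0, 0.3333).
  dual value b^T y* = 19.
Strong duality: c^T x* = b^T y*. Confirmed.

19


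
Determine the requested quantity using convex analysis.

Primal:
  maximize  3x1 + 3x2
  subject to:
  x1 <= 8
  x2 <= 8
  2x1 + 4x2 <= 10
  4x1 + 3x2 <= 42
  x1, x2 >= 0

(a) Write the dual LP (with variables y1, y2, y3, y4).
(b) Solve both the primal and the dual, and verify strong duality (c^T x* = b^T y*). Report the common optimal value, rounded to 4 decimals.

The standard primal-dual pair for 'max c^T x s.t. A x <= b, x >= 0' is:
  Dual:  min b^T y  s.t.  A^T y >= c,  y >= 0.

So the dual LP is:
  minimize  8y1 + 8y2 + 10y3 + 42y4
  subject to:
    y1 + 2y3 + 4y4 >= 3
    y2 + 4y3 + 3y4 >= 3
    y1, y2, y3, y4 >= 0

Solving the primal: x* = (5, 0).
  primal value c^T x* = 15.
Solving the dual: y* = (0, 0, 1.5, 0).
  dual value b^T y* = 15.
Strong duality: c^T x* = b^T y*. Confirmed.

15


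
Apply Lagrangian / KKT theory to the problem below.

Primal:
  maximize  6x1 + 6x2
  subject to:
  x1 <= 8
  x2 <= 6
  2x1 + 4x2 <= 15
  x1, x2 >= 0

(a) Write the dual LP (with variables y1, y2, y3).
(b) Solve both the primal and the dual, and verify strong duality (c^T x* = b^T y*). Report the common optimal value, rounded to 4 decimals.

The standard primal-dual pair for 'max c^T x s.t. A x <= b, x >= 0' is:
  Dual:  min b^T y  s.t.  A^T y >= c,  y >= 0.

So the dual LP is:
  minimize  8y1 + 6y2 + 15y3
  subject to:
    y1 + 2y3 >= 6
    y2 + 4y3 >= 6
    y1, y2, y3 >= 0

Solving the primal: x* = (7.5, 0).
  primal value c^T x* = 45.
Solving the dual: y* = (0, 0, 3).
  dual value b^T y* = 45.
Strong duality: c^T x* = b^T y*. Confirmed.

45


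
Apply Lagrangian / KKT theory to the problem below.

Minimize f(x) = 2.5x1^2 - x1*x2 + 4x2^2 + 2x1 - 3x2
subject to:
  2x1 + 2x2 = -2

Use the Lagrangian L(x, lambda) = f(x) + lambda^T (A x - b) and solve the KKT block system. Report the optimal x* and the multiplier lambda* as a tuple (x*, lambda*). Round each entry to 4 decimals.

Form the Lagrangian:
  L(x, lambda) = (1/2) x^T Q x + c^T x + lambda^T (A x - b)
Stationarity (grad_x L = 0): Q x + c + A^T lambda = 0.
Primal feasibility: A x = b.

This gives the KKT block system:
  [ Q   A^T ] [ x     ]   [-c ]
  [ A    0  ] [ lambda ] = [ b ]

Solving the linear system:
  x*      = (-0.9333, -0.0667)
  lambda* = (1.3)
  f(x*)   = 0.4667

x* = (-0.9333, -0.0667), lambda* = (1.3)


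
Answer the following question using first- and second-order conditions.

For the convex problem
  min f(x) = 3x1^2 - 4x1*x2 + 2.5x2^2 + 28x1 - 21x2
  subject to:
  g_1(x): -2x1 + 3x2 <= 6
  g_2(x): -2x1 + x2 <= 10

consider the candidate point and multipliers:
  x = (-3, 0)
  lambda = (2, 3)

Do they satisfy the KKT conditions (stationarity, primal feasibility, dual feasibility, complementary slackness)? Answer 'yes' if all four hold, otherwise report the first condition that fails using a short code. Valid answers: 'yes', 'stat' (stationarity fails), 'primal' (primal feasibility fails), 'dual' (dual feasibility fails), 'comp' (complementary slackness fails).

Gradient of f: grad f(x) = Q x + c = (10, -9)
Constraint values g_i(x) = a_i^T x - b_i:
  g_1((-3, 0)) = 0
  g_2((-3, 0)) = -4
Stationarity residual: grad f(x) + sum_i lambda_i a_i = (0, 0)
  -> stationarity OK
Primal feasibility (all g_i <= 0): OK
Dual feasibility (all lambda_i >= 0): OK
Complementary slackness (lambda_i * g_i(x) = 0 for all i): FAILS

Verdict: the first failing condition is complementary_slackness -> comp.

comp


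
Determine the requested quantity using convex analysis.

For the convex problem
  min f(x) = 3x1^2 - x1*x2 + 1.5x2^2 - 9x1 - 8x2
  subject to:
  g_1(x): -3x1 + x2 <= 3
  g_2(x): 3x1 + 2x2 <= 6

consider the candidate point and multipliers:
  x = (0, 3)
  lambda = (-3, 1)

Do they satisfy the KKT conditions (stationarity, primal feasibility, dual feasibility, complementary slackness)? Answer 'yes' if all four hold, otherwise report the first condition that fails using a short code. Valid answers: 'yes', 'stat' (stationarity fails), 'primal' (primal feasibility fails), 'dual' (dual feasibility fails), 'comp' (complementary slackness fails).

Gradient of f: grad f(x) = Q x + c = (-12, 1)
Constraint values g_i(x) = a_i^T x - b_i:
  g_1((0, 3)) = 0
  g_2((0, 3)) = 0
Stationarity residual: grad f(x) + sum_i lambda_i a_i = (0, 0)
  -> stationarity OK
Primal feasibility (all g_i <= 0): OK
Dual feasibility (all lambda_i >= 0): FAILS
Complementary slackness (lambda_i * g_i(x) = 0 for all i): OK

Verdict: the first failing condition is dual_feasibility -> dual.

dual


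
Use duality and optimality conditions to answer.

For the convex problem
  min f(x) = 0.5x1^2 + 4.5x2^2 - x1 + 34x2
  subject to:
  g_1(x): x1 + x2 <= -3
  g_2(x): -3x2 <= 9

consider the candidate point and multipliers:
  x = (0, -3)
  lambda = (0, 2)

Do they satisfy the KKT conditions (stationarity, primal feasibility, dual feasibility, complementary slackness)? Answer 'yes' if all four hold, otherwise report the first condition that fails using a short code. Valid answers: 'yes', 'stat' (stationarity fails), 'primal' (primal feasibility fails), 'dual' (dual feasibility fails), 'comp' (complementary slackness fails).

Gradient of f: grad f(x) = Q x + c = (-1, 7)
Constraint values g_i(x) = a_i^T x - b_i:
  g_1((0, -3)) = 0
  g_2((0, -3)) = 0
Stationarity residual: grad f(x) + sum_i lambda_i a_i = (-1, 1)
  -> stationarity FAILS
Primal feasibility (all g_i <= 0): OK
Dual feasibility (all lambda_i >= 0): OK
Complementary slackness (lambda_i * g_i(x) = 0 for all i): OK

Verdict: the first failing condition is stationarity -> stat.

stat


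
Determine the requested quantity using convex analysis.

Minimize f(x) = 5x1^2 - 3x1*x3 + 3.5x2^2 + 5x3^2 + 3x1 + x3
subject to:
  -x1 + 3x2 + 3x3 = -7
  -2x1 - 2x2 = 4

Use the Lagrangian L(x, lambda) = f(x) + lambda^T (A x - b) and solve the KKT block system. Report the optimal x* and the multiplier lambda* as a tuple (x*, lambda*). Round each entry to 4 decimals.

Form the Lagrangian:
  L(x, lambda) = (1/2) x^T Q x + c^T x + lambda^T (A x - b)
Stationarity (grad_x L = 0): Q x + c + A^T lambda = 0.
Primal feasibility: A x = b.

This gives the KKT block system:
  [ Q   A^T ] [ x     ]   [-c ]
  [ A    0  ] [ lambda ] = [ b ]

Solving the linear system:
  x*      = (-0.556, -1.444, -1.0747)
  lambda* = (2.6929, -1.0145)
  f(x*)   = 10.083

x* = (-0.556, -1.444, -1.0747), lambda* = (2.6929, -1.0145)


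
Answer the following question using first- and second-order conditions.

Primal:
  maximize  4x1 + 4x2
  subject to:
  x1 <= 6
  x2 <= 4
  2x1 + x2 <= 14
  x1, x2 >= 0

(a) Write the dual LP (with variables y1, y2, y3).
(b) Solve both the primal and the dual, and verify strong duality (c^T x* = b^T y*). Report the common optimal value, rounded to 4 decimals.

The standard primal-dual pair for 'max c^T x s.t. A x <= b, x >= 0' is:
  Dual:  min b^T y  s.t.  A^T y >= c,  y >= 0.

So the dual LP is:
  minimize  6y1 + 4y2 + 14y3
  subject to:
    y1 + 2y3 >= 4
    y2 + y3 >= 4
    y1, y2, y3 >= 0

Solving the primal: x* = (5, 4).
  primal value c^T x* = 36.
Solving the dual: y* = (0, 2, 2).
  dual value b^T y* = 36.
Strong duality: c^T x* = b^T y*. Confirmed.

36


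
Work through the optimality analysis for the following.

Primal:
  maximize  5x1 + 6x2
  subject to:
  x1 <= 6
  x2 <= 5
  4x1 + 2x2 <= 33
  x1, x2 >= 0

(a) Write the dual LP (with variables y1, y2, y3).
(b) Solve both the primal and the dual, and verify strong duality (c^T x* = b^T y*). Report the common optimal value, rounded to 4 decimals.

The standard primal-dual pair for 'max c^T x s.t. A x <= b, x >= 0' is:
  Dual:  min b^T y  s.t.  A^T y >= c,  y >= 0.

So the dual LP is:
  minimize  6y1 + 5y2 + 33y3
  subject to:
    y1 + 4y3 >= 5
    y2 + 2y3 >= 6
    y1, y2, y3 >= 0

Solving the primal: x* = (5.75, 5).
  primal value c^T x* = 58.75.
Solving the dual: y* = (0, 3.5, 1.25).
  dual value b^T y* = 58.75.
Strong duality: c^T x* = b^T y*. Confirmed.

58.75


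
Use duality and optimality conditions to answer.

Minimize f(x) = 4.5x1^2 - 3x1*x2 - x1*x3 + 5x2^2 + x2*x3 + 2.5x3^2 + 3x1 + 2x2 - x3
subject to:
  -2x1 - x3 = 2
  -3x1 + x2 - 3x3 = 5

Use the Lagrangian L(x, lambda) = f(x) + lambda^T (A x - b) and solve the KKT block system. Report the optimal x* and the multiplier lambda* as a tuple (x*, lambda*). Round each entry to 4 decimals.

Form the Lagrangian:
  L(x, lambda) = (1/2) x^T Q x + c^T x + lambda^T (A x - b)
Stationarity (grad_x L = 0): Q x + c + A^T lambda = 0.
Primal feasibility: A x = b.

This gives the KKT block system:
  [ Q   A^T ] [ x     ]   [-c ]
  [ A    0  ] [ lambda ] = [ b ]

Solving the linear system:
  x*      = (-0.4052, 0.2157, -1.1895)
  lambda* = (6.2222, -4.183)
  f(x*)   = 4.4379

x* = (-0.4052, 0.2157, -1.1895), lambda* = (6.2222, -4.183)


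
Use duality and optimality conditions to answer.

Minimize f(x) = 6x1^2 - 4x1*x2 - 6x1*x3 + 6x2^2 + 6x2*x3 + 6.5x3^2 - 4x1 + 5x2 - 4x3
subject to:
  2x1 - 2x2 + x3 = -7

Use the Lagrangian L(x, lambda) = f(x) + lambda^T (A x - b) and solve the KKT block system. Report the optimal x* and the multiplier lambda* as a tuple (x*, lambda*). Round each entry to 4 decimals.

Form the Lagrangian:
  L(x, lambda) = (1/2) x^T Q x + c^T x + lambda^T (A x - b)
Stationarity (grad_x L = 0): Q x + c + A^T lambda = 0.
Primal feasibility: A x = b.

This gives the KKT block system:
  [ Q   A^T ] [ x     ]   [-c ]
  [ A    0  ] [ lambda ] = [ b ]

Solving the linear system:
  x*      = (-1.4167, 1.2917, -1.5833)
  lambda* = (8.3333)
  f(x*)   = 38.3958

x* = (-1.4167, 1.2917, -1.5833), lambda* = (8.3333)


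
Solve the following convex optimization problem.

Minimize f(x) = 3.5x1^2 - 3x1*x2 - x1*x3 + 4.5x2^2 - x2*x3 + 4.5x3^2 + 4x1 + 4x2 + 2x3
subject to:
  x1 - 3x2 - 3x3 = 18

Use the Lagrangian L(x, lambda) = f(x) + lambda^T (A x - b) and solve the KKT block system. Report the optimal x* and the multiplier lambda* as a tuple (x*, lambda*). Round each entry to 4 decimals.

Form the Lagrangian:
  L(x, lambda) = (1/2) x^T Q x + c^T x + lambda^T (A x - b)
Stationarity (grad_x L = 0): Q x + c + A^T lambda = 0.
Primal feasibility: A x = b.

This gives the KKT block system:
  [ Q   A^T ] [ x     ]   [-c ]
  [ A    0  ] [ lambda ] = [ b ]

Solving the linear system:
  x*      = (-1.5564, -3.515, -3.0038)
  lambda* = (-6.6541)
  f(x*)   = 46.7406

x* = (-1.5564, -3.515, -3.0038), lambda* = (-6.6541)


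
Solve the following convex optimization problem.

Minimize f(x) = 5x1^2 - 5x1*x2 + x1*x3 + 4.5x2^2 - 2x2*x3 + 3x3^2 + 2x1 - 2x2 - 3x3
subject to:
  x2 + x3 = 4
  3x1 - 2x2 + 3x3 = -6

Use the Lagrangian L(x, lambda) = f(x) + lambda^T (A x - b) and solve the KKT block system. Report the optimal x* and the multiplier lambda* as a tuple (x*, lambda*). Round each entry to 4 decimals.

Form the Lagrangian:
  L(x, lambda) = (1/2) x^T Q x + c^T x + lambda^T (A x - b)
Stationarity (grad_x L = 0): Q x + c + A^T lambda = 0.
Primal feasibility: A x = b.

This gives the KKT block system:
  [ Q   A^T ] [ x     ]   [-c ]
  [ A    0  ] [ lambda ] = [ b ]

Solving the linear system:
  x*      = (-0.7095, 3.1743, 0.8257)
  lambda* = (-15.0373, 6.7137)
  f(x*)   = 45.0934

x* = (-0.7095, 3.1743, 0.8257), lambda* = (-15.0373, 6.7137)
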